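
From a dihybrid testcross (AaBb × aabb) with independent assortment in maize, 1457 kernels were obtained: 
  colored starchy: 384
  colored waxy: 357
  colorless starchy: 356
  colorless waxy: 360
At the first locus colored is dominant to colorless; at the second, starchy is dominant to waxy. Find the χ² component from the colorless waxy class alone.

A dihybrid testcross with independent assortment gives a 1:1:1:1 ratio.
Total ratio parts = 4. Expected numbers out of 1457:
  colored starchy: 1457 × 1/4 = 364.25
  colored waxy: 1457 × 1/4 = 364.25
  colorless starchy: 1457 × 1/4 = 364.25
  colorless waxy: 1457 × 1/4 = 364.25
Contribution of colorless waxy: (360 − 364.25)² / 364.25 = 0.0496

0.050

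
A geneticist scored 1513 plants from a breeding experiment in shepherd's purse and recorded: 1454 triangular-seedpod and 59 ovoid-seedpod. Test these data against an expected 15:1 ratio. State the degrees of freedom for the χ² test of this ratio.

1

A goodness-of-fit test with 2 phenotype classes has df = 2 − 1 = 1.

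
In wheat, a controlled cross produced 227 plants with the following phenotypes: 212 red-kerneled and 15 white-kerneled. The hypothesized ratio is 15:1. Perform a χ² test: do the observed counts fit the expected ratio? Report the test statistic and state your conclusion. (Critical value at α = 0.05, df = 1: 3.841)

The 15:1 ratio has 16 parts, so with N = 227 the expected counts are:
  red-kerneled: 227 × 15/16 = 212.8125
  white-kerneled: 227 × 1/16 = 14.1875
χ² = Σ (O − E)² / E
  red-kerneled: (212 − 212.8125)² / 212.8125 = 0.0031
  white-kerneled: (15 − 14.1875)² / 14.1875 = 0.0465
χ² = 0.0031 + 0.0465 = 0.0496 ≈ 0.050
Degrees of freedom = 2 − 1 = 1; critical value at α = 0.05 is 3.841.
Since 0.050 < 3.841, we fail to reject the null hypothesis — the data are consistent with the 15:1 ratio.

0.050; consistent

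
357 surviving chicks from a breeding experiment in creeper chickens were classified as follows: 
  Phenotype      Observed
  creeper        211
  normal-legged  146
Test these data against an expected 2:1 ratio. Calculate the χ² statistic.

9.189

Expected counts for N = 357 under a 2:1 ratio (total parts = 3):
  creeper: 357 × 2/3 = 238
  normal-legged: 357 × 1/3 = 119
χ² = Σ (O − E)² / E
  creeper: (211 − 238)² / 238 = 3.0630
  normal-legged: (146 − 119)² / 119 = 6.1261
χ² = 3.0630 + 6.1261 = 9.1891 ≈ 9.189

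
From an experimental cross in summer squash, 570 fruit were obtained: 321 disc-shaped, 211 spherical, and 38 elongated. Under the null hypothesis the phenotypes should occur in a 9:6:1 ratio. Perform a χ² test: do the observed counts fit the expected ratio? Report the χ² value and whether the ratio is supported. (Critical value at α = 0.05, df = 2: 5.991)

Under the 9:6:1 hypothesis (Σ ratio = 16, N = 570):
  disc-shaped: 570 × 9/16 = 320.625
  spherical: 570 × 6/16 = 213.75
  elongated: 570 × 1/16 = 35.625
χ² = Σ (O − E)² / E
  disc-shaped: (321 − 320.625)² / 320.625 = 0.0004
  spherical: (211 − 213.75)² / 213.75 = 0.0354
  elongated: (38 − 35.625)² / 35.625 = 0.1583
χ² = 0.0004 + 0.0354 + 0.1583 = 0.1941 ≈ 0.194
Degrees of freedom = 3 − 1 = 2; critical value at α = 0.05 is 5.991.
Since 0.194 < 5.991, we fail to reject the null hypothesis — the data are consistent with the 9:6:1 ratio.

0.194; consistent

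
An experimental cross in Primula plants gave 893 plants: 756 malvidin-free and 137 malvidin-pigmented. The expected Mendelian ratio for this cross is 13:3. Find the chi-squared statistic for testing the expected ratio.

6.810

The 13:3 ratio has 16 parts, so with N = 893 the expected counts are:
  malvidin-free: 893 × 13/16 = 725.5625
  malvidin-pigmented: 893 × 3/16 = 167.4375
χ² = Σ (O − E)² / E
  malvidin-free: (756 − 725.5625)² / 725.5625 = 1.2769
  malvidin-pigmented: (137 − 167.4375)² / 167.4375 = 5.5331
χ² = 1.2769 + 5.5331 = 6.810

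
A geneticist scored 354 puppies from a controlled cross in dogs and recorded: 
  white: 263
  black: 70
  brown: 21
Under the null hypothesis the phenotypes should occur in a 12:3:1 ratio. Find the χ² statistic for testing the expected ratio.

Expected counts for N = 354 under a 12:3:1 ratio (total parts = 16):
  white: 354 × 12/16 = 265.5
  black: 354 × 3/16 = 66.375
  brown: 354 × 1/16 = 22.125
χ² = Σ (O − E)² / E
  white: (263 − 265.5)² / 265.5 = 0.0235
  black: (70 − 66.375)² / 66.375 = 0.1980
  brown: (21 − 22.125)² / 22.125 = 0.0572
χ² = 0.0235 + 0.1980 + 0.0572 = 0.2787 ≈ 0.279

0.279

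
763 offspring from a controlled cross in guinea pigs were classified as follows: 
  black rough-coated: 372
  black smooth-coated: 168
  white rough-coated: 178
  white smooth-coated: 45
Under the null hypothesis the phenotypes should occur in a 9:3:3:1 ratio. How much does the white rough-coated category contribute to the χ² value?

The 9:3:3:1 ratio has 16 parts, so with N = 763 the expected counts are:
  black rough-coated: 763 × 9/16 = 429.1875
  black smooth-coated: 763 × 3/16 = 143.0625
  white rough-coated: 763 × 3/16 = 143.0625
  white smooth-coated: 763 × 1/16 = 47.6875
Contribution of white rough-coated: (178 − 143.0625)² / 143.0625 = 8.5321

8.532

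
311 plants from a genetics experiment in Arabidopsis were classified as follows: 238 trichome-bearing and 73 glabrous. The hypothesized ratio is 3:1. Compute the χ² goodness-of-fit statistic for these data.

0.387

Total ratio parts = 4. Expected numbers out of 311:
  trichome-bearing: 311 × 3/4 = 233.25
  glabrous: 311 × 1/4 = 77.75
χ² = Σ (O − E)² / E
  trichome-bearing: (238 − 233.25)² / 233.25 = 0.0967
  glabrous: (73 − 77.75)² / 77.75 = 0.2902
χ² = 0.0967 + 0.2902 = 0.3869 ≈ 0.387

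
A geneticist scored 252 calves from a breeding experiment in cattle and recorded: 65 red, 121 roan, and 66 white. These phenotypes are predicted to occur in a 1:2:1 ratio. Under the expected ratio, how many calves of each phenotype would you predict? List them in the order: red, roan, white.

Expected counts for N = 252 under a 1:2:1 ratio (total parts = 4):
  red: 252 × 1/4 = 63
  roan: 252 × 2/4 = 126
  white: 252 × 1/4 = 63

63, 126, 63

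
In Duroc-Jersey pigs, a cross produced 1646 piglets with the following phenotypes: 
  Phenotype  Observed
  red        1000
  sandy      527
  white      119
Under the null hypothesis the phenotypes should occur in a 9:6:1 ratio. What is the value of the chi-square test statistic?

Expected counts for N = 1646 under a 9:6:1 ratio (total parts = 16):
  red: 1646 × 9/16 = 925.875
  sandy: 1646 × 6/16 = 617.25
  white: 1646 × 1/16 = 102.875
χ² = Σ (O − E)² / E
  red: (1000 − 925.875)² / 925.875 = 5.9344
  sandy: (527 − 617.25)² / 617.25 = 13.1957
  white: (119 − 102.875)² / 102.875 = 2.5275
χ² = 5.9344 + 13.1957 + 2.5275 = 21.6576 ≈ 21.658

21.658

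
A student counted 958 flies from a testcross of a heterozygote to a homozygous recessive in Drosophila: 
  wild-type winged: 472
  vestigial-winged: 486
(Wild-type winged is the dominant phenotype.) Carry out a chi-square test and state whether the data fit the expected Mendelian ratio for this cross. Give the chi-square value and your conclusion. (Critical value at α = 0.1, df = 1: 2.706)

0.205; consistent

A testcross of a heterozygote (Aa × aa) gives a 1:1 phenotypic ratio.
Total ratio parts = 2. Expected numbers out of 958:
  wild-type winged: 958 × 1/2 = 479
  vestigial-winged: 958 × 1/2 = 479
χ² = Σ (O − E)² / E
  wild-type winged: (472 − 479)² / 479 = 0.1023
  vestigial-winged: (486 − 479)² / 479 = 0.1023
χ² = 0.1023 + 0.1023 = 0.2046 ≈ 0.205
Degrees of freedom = 2 − 1 = 1; critical value at α = 0.1 is 2.706.
Since 0.205 < 2.706, we fail to reject the null hypothesis — the data are consistent with the 1:1 ratio.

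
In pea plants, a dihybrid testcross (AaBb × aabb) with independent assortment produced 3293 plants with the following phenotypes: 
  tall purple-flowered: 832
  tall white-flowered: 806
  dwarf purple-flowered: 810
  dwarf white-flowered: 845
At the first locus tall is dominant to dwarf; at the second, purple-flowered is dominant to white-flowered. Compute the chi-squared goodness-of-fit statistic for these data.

1.242

A dihybrid testcross with independent assortment gives a 1:1:1:1 ratio.
Total ratio parts = 4. Expected numbers out of 3293:
  tall purple-flowered: 3293 × 1/4 = 823.25
  tall white-flowered: 3293 × 1/4 = 823.25
  dwarf purple-flowered: 3293 × 1/4 = 823.25
  dwarf white-flowered: 3293 × 1/4 = 823.25
χ² = Σ (O − E)² / E
  tall purple-flowered: (832 − 823.25)² / 823.25 = 0.0930
  tall white-flowered: (806 − 823.25)² / 823.25 = 0.3614
  dwarf purple-flowered: (810 − 823.25)² / 823.25 = 0.2133
  dwarf white-flowered: (845 − 823.25)² / 823.25 = 0.5746
χ² = 0.0930 + 0.3614 + 0.2133 + 0.5746 = 1.2423 ≈ 1.242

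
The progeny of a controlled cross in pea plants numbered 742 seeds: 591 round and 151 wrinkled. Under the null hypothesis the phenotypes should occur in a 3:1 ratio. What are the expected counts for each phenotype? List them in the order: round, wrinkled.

Expected counts for N = 742 under a 3:1 ratio (total parts = 4):
  round: 742 × 3/4 = 556.5
  wrinkled: 742 × 1/4 = 185.5

556.5, 185.5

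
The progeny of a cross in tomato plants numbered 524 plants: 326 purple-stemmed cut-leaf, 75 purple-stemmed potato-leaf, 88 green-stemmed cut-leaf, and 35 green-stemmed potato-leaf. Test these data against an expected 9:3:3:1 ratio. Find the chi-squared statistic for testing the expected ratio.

10.039

Under the 9:3:3:1 hypothesis (Σ ratio = 16, N = 524):
  purple-stemmed cut-leaf: 524 × 9/16 = 294.75
  purple-stemmed potato-leaf: 524 × 3/16 = 98.25
  green-stemmed cut-leaf: 524 × 3/16 = 98.25
  green-stemmed potato-leaf: 524 × 1/16 = 32.75
χ² = Σ (O − E)² / E
  purple-stemmed cut-leaf: (326 − 294.75)² / 294.75 = 3.3132
  purple-stemmed potato-leaf: (75 − 98.25)² / 98.25 = 5.5019
  green-stemmed cut-leaf: (88 − 98.25)² / 98.25 = 1.0693
  green-stemmed potato-leaf: (35 − 32.75)² / 32.75 = 0.1546
χ² = 3.3132 + 5.5019 + 1.0693 + 0.1546 = 10.039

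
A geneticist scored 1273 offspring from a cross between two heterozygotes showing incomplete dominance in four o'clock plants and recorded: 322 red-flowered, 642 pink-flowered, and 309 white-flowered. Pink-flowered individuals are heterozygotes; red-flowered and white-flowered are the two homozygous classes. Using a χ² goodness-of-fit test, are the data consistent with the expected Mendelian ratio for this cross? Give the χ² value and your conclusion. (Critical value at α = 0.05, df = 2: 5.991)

0.361; consistent

With incomplete dominance, a heterozygote × heterozygote cross gives a 1:2:1 phenotypic ratio.
The 1:2:1 ratio has 4 parts, so with N = 1273 the expected counts are:
  red-flowered: 1273 × 1/4 = 318.25
  pink-flowered: 1273 × 2/4 = 636.5
  white-flowered: 1273 × 1/4 = 318.25
χ² = Σ (O − E)² / E
  red-flowered: (322 − 318.25)² / 318.25 = 0.0442
  pink-flowered: (642 − 636.5)² / 636.5 = 0.0475
  white-flowered: (309 − 318.25)² / 318.25 = 0.2689
χ² = 0.0442 + 0.0475 + 0.2689 = 0.3606 ≈ 0.361
Degrees of freedom = 3 − 1 = 2; critical value at α = 0.05 is 5.991.
Since 0.361 < 5.991, we fail to reject the null hypothesis — the data are consistent with the 1:2:1 ratio.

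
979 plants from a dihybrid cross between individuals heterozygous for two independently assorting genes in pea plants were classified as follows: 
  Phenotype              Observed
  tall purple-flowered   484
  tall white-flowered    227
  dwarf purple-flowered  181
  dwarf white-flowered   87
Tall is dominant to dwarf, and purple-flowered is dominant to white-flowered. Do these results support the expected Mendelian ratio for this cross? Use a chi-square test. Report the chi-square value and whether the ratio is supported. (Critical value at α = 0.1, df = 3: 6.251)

A dihybrid F₂ with independent assortment and complete dominance at both loci gives a 9:3:3:1 phenotypic ratio.
Under the 9:3:3:1 hypothesis (Σ ratio = 16, N = 979):
  tall purple-flowered: 979 × 9/16 = 550.6875
  tall white-flowered: 979 × 3/16 = 183.5625
  dwarf purple-flowered: 979 × 3/16 = 183.5625
  dwarf white-flowered: 979 × 1/16 = 61.1875
χ² = Σ (O − E)² / E
  tall purple-flowered: (484 − 550.6875)² / 550.6875 = 8.0758
  tall white-flowered: (227 − 183.5625)² / 183.5625 = 10.2789
  dwarf purple-flowered: (181 − 183.5625)² / 183.5625 = 0.0358
  dwarf white-flowered: (87 − 61.1875)² / 61.1875 = 10.8892
χ² = 8.0758 + 10.2789 + 0.0358 + 10.8892 = 29.2797 ≈ 29.280
Degrees of freedom = 4 − 1 = 3; critical value at α = 0.1 is 6.251.
Since 29.280 > 6.251, we reject the null hypothesis — the data do not fit the 9:3:3:1 ratio.

29.280; not consistent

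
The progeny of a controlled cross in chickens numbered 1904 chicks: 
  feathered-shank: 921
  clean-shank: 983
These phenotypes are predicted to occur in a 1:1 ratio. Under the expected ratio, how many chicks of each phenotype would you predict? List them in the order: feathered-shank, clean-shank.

952, 952

Under the 1:1 hypothesis (Σ ratio = 2, N = 1904):
  feathered-shank: 1904 × 1/2 = 952
  clean-shank: 1904 × 1/2 = 952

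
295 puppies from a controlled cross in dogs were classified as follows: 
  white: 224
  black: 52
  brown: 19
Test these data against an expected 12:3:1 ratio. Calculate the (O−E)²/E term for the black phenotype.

0.198

The 12:3:1 ratio has 16 parts, so with N = 295 the expected counts are:
  white: 295 × 12/16 = 221.25
  black: 295 × 3/16 = 55.3125
  brown: 295 × 1/16 = 18.4375
Contribution of black: (52 − 55.3125)² / 55.3125 = 0.1984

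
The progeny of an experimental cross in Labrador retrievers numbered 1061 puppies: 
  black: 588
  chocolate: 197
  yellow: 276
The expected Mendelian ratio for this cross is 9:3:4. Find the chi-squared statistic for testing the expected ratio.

0.585

Expected counts for N = 1061 under a 9:3:4 ratio (total parts = 16):
  black: 1061 × 9/16 = 596.8125
  chocolate: 1061 × 3/16 = 198.9375
  yellow: 1061 × 4/16 = 265.25
χ² = Σ (O − E)² / E
  black: (588 − 596.8125)² / 596.8125 = 0.1301
  chocolate: (197 − 198.9375)² / 198.9375 = 0.0189
  yellow: (276 − 265.25)² / 265.25 = 0.4357
χ² = 0.1301 + 0.0189 + 0.4357 = 0.5847 ≈ 0.585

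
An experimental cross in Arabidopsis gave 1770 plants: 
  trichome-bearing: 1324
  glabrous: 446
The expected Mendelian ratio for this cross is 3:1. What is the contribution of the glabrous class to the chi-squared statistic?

0.028

Under the 3:1 hypothesis (Σ ratio = 4, N = 1770):
  trichome-bearing: 1770 × 3/4 = 1327.5
  glabrous: 1770 × 1/4 = 442.5
Contribution of glabrous: (446 − 442.5)² / 442.5 = 0.0277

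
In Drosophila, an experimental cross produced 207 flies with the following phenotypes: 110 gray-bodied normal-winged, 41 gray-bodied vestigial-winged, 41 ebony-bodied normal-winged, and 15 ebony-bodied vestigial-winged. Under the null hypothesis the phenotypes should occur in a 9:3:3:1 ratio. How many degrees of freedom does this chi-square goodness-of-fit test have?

A goodness-of-fit test with 4 phenotype classes has df = 4 − 1 = 3.

3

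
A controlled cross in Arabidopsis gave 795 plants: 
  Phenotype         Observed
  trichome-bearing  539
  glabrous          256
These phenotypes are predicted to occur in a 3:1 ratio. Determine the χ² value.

Total ratio parts = 4. Expected numbers out of 795:
  trichome-bearing: 795 × 3/4 = 596.25
  glabrous: 795 × 1/4 = 198.75
χ² = Σ (O − E)² / E
  trichome-bearing: (539 − 596.25)² / 596.25 = 5.4970
  glabrous: (256 − 198.75)² / 198.75 = 16.4909
χ² = 5.4970 + 16.4909 = 21.9879 ≈ 21.988

21.988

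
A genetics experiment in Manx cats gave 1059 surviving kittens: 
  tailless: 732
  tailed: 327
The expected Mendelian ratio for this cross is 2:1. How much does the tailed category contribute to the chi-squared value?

1.915

The 2:1 ratio has 3 parts, so with N = 1059 the expected counts are:
  tailless: 1059 × 2/3 = 706
  tailed: 1059 × 1/3 = 353
Contribution of tailed: (327 − 353)² / 353 = 1.9150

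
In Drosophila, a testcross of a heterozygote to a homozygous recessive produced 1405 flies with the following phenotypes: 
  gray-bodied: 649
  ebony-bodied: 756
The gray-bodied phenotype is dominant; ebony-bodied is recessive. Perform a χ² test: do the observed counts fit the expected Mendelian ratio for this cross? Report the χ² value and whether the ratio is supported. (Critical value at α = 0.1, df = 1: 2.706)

8.149; not consistent

A testcross of a heterozygote (Aa × aa) gives a 1:1 phenotypic ratio.
Under the 1:1 hypothesis (Σ ratio = 2, N = 1405):
  gray-bodied: 1405 × 1/2 = 702.5
  ebony-bodied: 1405 × 1/2 = 702.5
χ² = Σ (O − E)² / E
  gray-bodied: (649 − 702.5)² / 702.5 = 4.0744
  ebony-bodied: (756 − 702.5)² / 702.5 = 4.0744
χ² = 4.0744 + 4.0744 = 8.1488 ≈ 8.149
Degrees of freedom = 2 − 1 = 1; critical value at α = 0.1 is 2.706.
Since 8.149 > 2.706, we reject the null hypothesis — the data do not fit the 1:1 ratio.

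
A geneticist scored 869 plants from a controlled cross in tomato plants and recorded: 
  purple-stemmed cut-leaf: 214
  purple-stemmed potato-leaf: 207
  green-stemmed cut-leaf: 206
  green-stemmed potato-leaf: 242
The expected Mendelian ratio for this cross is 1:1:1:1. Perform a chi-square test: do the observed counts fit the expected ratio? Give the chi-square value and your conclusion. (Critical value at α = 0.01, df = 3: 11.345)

3.934; consistent

Total ratio parts = 4. Expected numbers out of 869:
  purple-stemmed cut-leaf: 869 × 1/4 = 217.25
  purple-stemmed potato-leaf: 869 × 1/4 = 217.25
  green-stemmed cut-leaf: 869 × 1/4 = 217.25
  green-stemmed potato-leaf: 869 × 1/4 = 217.25
χ² = Σ (O − E)² / E
  purple-stemmed cut-leaf: (214 − 217.25)² / 217.25 = 0.0486
  purple-stemmed potato-leaf: (207 − 217.25)² / 217.25 = 0.4836
  green-stemmed cut-leaf: (206 − 217.25)² / 217.25 = 0.5826
  green-stemmed potato-leaf: (242 − 217.25)² / 217.25 = 2.8196
χ² = 0.0486 + 0.4836 + 0.5826 + 2.8196 = 3.9344 ≈ 3.934
Degrees of freedom = 4 − 1 = 3; critical value at α = 0.01 is 11.345.
Since 3.934 < 11.345, we fail to reject the null hypothesis — the data are consistent with the 1:1:1:1 ratio.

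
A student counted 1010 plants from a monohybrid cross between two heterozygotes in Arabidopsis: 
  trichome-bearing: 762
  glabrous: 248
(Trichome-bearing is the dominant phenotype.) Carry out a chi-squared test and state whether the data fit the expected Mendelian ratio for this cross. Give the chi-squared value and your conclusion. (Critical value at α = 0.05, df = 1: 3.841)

0.107; consistent

For a monohybrid cross between heterozygotes with complete dominance, the expected phenotypic ratio is 3:1.
Under the 3:1 hypothesis (Σ ratio = 4, N = 1010):
  trichome-bearing: 1010 × 3/4 = 757.5
  glabrous: 1010 × 1/4 = 252.5
χ² = Σ (O − E)² / E
  trichome-bearing: (762 − 757.5)² / 757.5 = 0.0267
  glabrous: (248 − 252.5)² / 252.5 = 0.0802
χ² = 0.0267 + 0.0802 = 0.1069 ≈ 0.107
Degrees of freedom = 2 − 1 = 1; critical value at α = 0.05 is 3.841.
Since 0.107 < 3.841, we fail to reject the null hypothesis — the data are consistent with the 3:1 ratio.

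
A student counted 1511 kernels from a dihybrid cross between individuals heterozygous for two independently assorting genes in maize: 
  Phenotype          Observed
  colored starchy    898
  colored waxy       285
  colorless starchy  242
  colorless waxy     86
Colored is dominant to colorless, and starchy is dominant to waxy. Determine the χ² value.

A dihybrid F₂ with independent assortment and complete dominance at both loci gives a 9:3:3:1 phenotypic ratio.
Under the 9:3:3:1 hypothesis (Σ ratio = 16, N = 1511):
  colored starchy: 1511 × 9/16 = 849.9375
  colored waxy: 1511 × 3/16 = 283.3125
  colorless starchy: 1511 × 3/16 = 283.3125
  colorless waxy: 1511 × 1/16 = 94.4375
χ² = Σ (O − E)² / E
  colored starchy: (898 − 849.9375)² / 849.9375 = 2.7179
  colored waxy: (285 − 283.3125)² / 283.3125 = 0.0101
  colorless starchy: (242 − 283.3125)² / 283.3125 = 6.0242
  colorless waxy: (86 − 94.4375)² / 94.4375 = 0.7538
χ² = 2.7179 + 0.0101 + 6.0242 + 0.7538 = 9.506

9.506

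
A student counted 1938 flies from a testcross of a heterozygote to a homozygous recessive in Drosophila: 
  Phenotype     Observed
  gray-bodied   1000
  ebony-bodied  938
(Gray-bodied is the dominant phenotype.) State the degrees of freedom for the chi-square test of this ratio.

1

A testcross of a heterozygote (Aa × aa) gives a 1:1 phenotypic ratio.
A goodness-of-fit test with 2 phenotype classes has df = 2 − 1 = 1.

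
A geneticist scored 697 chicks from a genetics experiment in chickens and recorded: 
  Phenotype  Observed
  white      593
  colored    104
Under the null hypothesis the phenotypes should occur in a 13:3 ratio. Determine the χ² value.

6.707

The 13:3 ratio has 16 parts, so with N = 697 the expected counts are:
  white: 697 × 13/16 = 566.3125
  colored: 697 × 3/16 = 130.6875
χ² = Σ (O − E)² / E
  white: (593 − 566.3125)² / 566.3125 = 1.2576
  colored: (104 − 130.6875)² / 130.6875 = 5.4498
χ² = 1.2576 + 5.4498 = 6.7074 ≈ 6.707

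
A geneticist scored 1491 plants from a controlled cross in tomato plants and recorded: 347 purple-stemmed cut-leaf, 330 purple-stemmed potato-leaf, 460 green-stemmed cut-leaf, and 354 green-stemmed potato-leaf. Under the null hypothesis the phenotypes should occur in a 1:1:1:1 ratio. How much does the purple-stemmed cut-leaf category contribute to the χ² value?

1.779

Under the 1:1:1:1 hypothesis (Σ ratio = 4, N = 1491):
  purple-stemmed cut-leaf: 1491 × 1/4 = 372.75
  purple-stemmed potato-leaf: 1491 × 1/4 = 372.75
  green-stemmed cut-leaf: 1491 × 1/4 = 372.75
  green-stemmed potato-leaf: 1491 × 1/4 = 372.75
Contribution of purple-stemmed cut-leaf: (347 − 372.75)² / 372.75 = 1.7788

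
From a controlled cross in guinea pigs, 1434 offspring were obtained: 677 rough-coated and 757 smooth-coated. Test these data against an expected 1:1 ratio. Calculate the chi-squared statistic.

4.463

Total ratio parts = 2. Expected numbers out of 1434:
  rough-coated: 1434 × 1/2 = 717
  smooth-coated: 1434 × 1/2 = 717
χ² = Σ (O − E)² / E
  rough-coated: (677 − 717)² / 717 = 2.2315
  smooth-coated: (757 − 717)² / 717 = 2.2315
χ² = 2.2315 + 2.2315 = 4.463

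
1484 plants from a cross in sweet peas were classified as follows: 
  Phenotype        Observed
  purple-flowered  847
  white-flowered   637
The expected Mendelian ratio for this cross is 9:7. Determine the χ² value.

0.411

Total ratio parts = 16. Expected numbers out of 1484:
  purple-flowered: 1484 × 9/16 = 834.75
  white-flowered: 1484 × 7/16 = 649.25
χ² = Σ (O − E)² / E
  purple-flowered: (847 − 834.75)² / 834.75 = 0.1798
  white-flowered: (637 − 649.25)² / 649.25 = 0.2311
χ² = 0.1798 + 0.2311 = 0.4109 ≈ 0.411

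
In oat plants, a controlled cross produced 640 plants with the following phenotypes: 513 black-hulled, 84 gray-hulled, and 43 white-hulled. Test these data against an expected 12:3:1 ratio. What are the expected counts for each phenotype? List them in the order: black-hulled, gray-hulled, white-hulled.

480, 120, 40

Expected counts for N = 640 under a 12:3:1 ratio (total parts = 16):
  black-hulled: 640 × 12/16 = 480
  gray-hulled: 640 × 3/16 = 120
  white-hulled: 640 × 1/16 = 40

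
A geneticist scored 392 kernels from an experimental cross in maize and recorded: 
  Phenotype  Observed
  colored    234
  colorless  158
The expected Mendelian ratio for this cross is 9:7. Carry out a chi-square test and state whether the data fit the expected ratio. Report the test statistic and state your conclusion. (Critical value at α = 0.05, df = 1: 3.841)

Total ratio parts = 16. Expected numbers out of 392:
  colored: 392 × 9/16 = 220.5
  colorless: 392 × 7/16 = 171.5
χ² = Σ (O − E)² / E
  colored: (234 − 220.5)² / 220.5 = 0.8265
  colorless: (158 − 171.5)² / 171.5 = 1.0627
χ² = 0.8265 + 1.0627 = 1.8892 ≈ 1.889
Degrees of freedom = 2 − 1 = 1; critical value at α = 0.05 is 3.841.
Since 1.889 < 3.841, we fail to reject the null hypothesis — the data are consistent with the 9:7 ratio.

1.889; consistent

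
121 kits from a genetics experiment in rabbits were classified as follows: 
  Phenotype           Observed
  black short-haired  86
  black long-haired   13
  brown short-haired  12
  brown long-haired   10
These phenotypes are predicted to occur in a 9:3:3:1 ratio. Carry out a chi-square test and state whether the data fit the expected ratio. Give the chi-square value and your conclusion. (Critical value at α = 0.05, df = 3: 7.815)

Expected counts for N = 121 under a 9:3:3:1 ratio (total parts = 16):
  black short-haired: 121 × 9/16 = 68.0625
  black long-haired: 121 × 3/16 = 22.6875
  brown short-haired: 121 × 3/16 = 22.6875
  brown long-haired: 121 × 1/16 = 7.5625
χ² = Σ (O − E)² / E
  black short-haired: (86 − 68.0625)² / 68.0625 = 4.7273
  black long-haired: (13 − 22.6875)² / 22.6875 = 4.1365
  brown short-haired: (12 − 22.6875)² / 22.6875 = 5.0346
  brown long-haired: (10 − 7.5625)² / 7.5625 = 0.7856
χ² = 4.7273 + 4.1365 + 5.0346 + 0.7856 = 14.684
Degrees of freedom = 4 − 1 = 3; critical value at α = 0.05 is 7.815.
Since 14.684 > 7.815, we reject the null hypothesis — the data do not fit the 9:3:3:1 ratio.

14.684; not consistent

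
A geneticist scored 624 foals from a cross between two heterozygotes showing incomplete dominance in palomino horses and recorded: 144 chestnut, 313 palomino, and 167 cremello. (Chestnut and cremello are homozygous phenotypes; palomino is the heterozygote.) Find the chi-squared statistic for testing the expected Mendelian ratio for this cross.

With incomplete dominance, a heterozygote × heterozygote cross gives a 1:2:1 phenotypic ratio.
Expected counts for N = 624 under a 1:2:1 ratio (total parts = 4):
  chestnut: 624 × 1/4 = 156
  palomino: 624 × 2/4 = 312
  cremello: 624 × 1/4 = 156
χ² = Σ (O − E)² / E
  chestnut: (144 − 156)² / 156 = 0.9231
  palomino: (313 − 312)² / 312 = 0.0032
  cremello: (167 − 156)² / 156 = 0.7756
χ² = 0.9231 + 0.0032 + 0.7756 = 1.7019 ≈ 1.702

1.702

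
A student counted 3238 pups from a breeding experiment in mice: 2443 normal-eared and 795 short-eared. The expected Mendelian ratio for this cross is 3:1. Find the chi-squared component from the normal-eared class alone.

0.087

Expected counts for N = 3238 under a 3:1 ratio (total parts = 4):
  normal-eared: 3238 × 3/4 = 2428.5
  short-eared: 3238 × 1/4 = 809.5
Contribution of normal-eared: (2443 − 2428.5)² / 2428.5 = 0.0866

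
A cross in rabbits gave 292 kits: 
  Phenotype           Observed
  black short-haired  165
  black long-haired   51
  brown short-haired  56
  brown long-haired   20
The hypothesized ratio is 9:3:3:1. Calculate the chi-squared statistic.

Expected counts for N = 292 under a 9:3:3:1 ratio (total parts = 16):
  black short-haired: 292 × 9/16 = 164.25
  black long-haired: 292 × 3/16 = 54.75
  brown short-haired: 292 × 3/16 = 54.75
  brown long-haired: 292 × 1/16 = 18.25
χ² = Σ (O − E)² / E
  black short-haired: (165 − 164.25)² / 164.25 = 0.0034
  black long-haired: (51 − 54.75)² / 54.75 = 0.2568
  brown short-haired: (56 − 54.75)² / 54.75 = 0.0285
  brown long-haired: (20 − 18.25)² / 18.25 = 0.1678
χ² = 0.0034 + 0.2568 + 0.0285 + 0.1678 = 0.4565 ≈ 0.457

0.457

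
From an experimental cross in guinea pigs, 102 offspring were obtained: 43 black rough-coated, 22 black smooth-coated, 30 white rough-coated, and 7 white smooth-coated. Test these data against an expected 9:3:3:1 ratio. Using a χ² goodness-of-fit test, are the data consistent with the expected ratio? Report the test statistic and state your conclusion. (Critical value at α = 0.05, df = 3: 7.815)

Expected counts for N = 102 under a 9:3:3:1 ratio (total parts = 16):
  black rough-coated: 102 × 9/16 = 57.375
  black smooth-coated: 102 × 3/16 = 19.125
  white rough-coated: 102 × 3/16 = 19.125
  white smooth-coated: 102 × 1/16 = 6.375
χ² = Σ (O − E)² / E
  black rough-coated: (43 − 57.375)² / 57.375 = 3.6016
  black smooth-coated: (22 − 19.125)² / 19.125 = 0.4322
  white rough-coated: (30 − 19.125)² / 19.125 = 6.1838
  white smooth-coated: (7 − 6.375)² / 6.375 = 0.0613
χ² = 3.6016 + 0.4322 + 6.1838 + 0.0613 = 10.2789 ≈ 10.279
Degrees of freedom = 4 − 1 = 3; critical value at α = 0.05 is 7.815.
Since 10.279 > 7.815, we reject the null hypothesis — the data do not fit the 9:3:3:1 ratio.

10.279; not consistent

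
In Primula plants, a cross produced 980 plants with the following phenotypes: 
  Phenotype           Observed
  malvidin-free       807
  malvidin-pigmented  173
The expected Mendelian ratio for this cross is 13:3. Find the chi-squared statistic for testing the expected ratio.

Expected counts for N = 980 under a 13:3 ratio (total parts = 16):
  malvidin-free: 980 × 13/16 = 796.25
  malvidin-pigmented: 980 × 3/16 = 183.75
χ² = Σ (O − E)² / E
  malvidin-free: (807 − 796.25)² / 796.25 = 0.1451
  malvidin-pigmented: (173 − 183.75)² / 183.75 = 0.6289
χ² = 0.1451 + 0.6289 = 0.774

0.774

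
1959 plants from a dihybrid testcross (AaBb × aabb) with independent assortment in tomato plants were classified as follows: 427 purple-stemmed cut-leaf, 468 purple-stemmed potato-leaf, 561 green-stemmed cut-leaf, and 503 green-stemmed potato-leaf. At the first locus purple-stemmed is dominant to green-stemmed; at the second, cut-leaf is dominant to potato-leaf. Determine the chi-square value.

19.730

A dihybrid testcross with independent assortment gives a 1:1:1:1 ratio.
Total ratio parts = 4. Expected numbers out of 1959:
  purple-stemmed cut-leaf: 1959 × 1/4 = 489.75
  purple-stemmed potato-leaf: 1959 × 1/4 = 489.75
  green-stemmed cut-leaf: 1959 × 1/4 = 489.75
  green-stemmed potato-leaf: 1959 × 1/4 = 489.75
χ² = Σ (O − E)² / E
  purple-stemmed cut-leaf: (427 − 489.75)² / 489.75 = 8.0399
  purple-stemmed potato-leaf: (468 − 489.75)² / 489.75 = 0.9659
  green-stemmed cut-leaf: (561 − 489.75)² / 489.75 = 10.3656
  green-stemmed potato-leaf: (503 − 489.75)² / 489.75 = 0.3585
χ² = 8.0399 + 0.9659 + 10.3656 + 0.3585 = 19.7299 ≈ 19.730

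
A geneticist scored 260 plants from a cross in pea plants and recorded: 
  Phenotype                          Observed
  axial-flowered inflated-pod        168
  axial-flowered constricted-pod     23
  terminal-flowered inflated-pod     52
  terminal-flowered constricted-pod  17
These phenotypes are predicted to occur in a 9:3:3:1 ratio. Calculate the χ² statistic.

17.087

The 9:3:3:1 ratio has 16 parts, so with N = 260 the expected counts are:
  axial-flowered inflated-pod: 260 × 9/16 = 146.25
  axial-flowered constricted-pod: 260 × 3/16 = 48.75
  terminal-flowered inflated-pod: 260 × 3/16 = 48.75
  terminal-flowered constricted-pod: 260 × 1/16 = 16.25
χ² = Σ (O − E)² / E
  axial-flowered inflated-pod: (168 − 146.25)² / 146.25 = 3.2346
  axial-flowered constricted-pod: (23 − 48.75)² / 48.75 = 13.6013
  terminal-flowered inflated-pod: (52 − 48.75)² / 48.75 = 0.2167
  terminal-flowered constricted-pod: (17 − 16.25)² / 16.25 = 0.0346
χ² = 3.2346 + 13.6013 + 0.2167 + 0.0346 = 17.0872 ≈ 17.087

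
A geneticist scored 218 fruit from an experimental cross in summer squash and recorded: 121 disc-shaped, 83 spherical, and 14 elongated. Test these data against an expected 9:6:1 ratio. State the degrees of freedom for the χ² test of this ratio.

2

A goodness-of-fit test with 3 phenotype classes has df = 3 − 1 = 2.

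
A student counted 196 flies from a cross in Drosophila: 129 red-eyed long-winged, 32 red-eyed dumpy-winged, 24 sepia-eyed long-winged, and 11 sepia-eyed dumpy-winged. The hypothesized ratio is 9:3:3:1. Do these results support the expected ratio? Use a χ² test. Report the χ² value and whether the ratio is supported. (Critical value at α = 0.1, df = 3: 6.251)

8.354; not consistent

The 9:3:3:1 ratio has 16 parts, so with N = 196 the expected counts are:
  red-eyed long-winged: 196 × 9/16 = 110.25
  red-eyed dumpy-winged: 196 × 3/16 = 36.75
  sepia-eyed long-winged: 196 × 3/16 = 36.75
  sepia-eyed dumpy-winged: 196 × 1/16 = 12.25
χ² = Σ (O − E)² / E
  red-eyed long-winged: (129 − 110.25)² / 110.25 = 3.1888
  red-eyed dumpy-winged: (32 − 36.75)² / 36.75 = 0.6139
  sepia-eyed long-winged: (24 − 36.75)² / 36.75 = 4.4235
  sepia-eyed dumpy-winged: (11 − 12.25)² / 12.25 = 0.1276
χ² = 3.1888 + 0.6139 + 4.4235 + 0.1276 = 8.3538 ≈ 8.354
Degrees of freedom = 4 − 1 = 3; critical value at α = 0.1 is 6.251.
Since 8.354 > 6.251, we reject the null hypothesis — the data do not fit the 9:3:3:1 ratio.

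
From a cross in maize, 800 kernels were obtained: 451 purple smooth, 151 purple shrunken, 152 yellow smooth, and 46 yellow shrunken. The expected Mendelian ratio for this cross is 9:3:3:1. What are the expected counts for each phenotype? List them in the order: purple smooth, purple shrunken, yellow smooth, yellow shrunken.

450, 150, 150, 50

The 9:3:3:1 ratio has 16 parts, so with N = 800 the expected counts are:
  purple smooth: 800 × 9/16 = 450
  purple shrunken: 800 × 3/16 = 150
  yellow smooth: 800 × 3/16 = 150
  yellow shrunken: 800 × 1/16 = 50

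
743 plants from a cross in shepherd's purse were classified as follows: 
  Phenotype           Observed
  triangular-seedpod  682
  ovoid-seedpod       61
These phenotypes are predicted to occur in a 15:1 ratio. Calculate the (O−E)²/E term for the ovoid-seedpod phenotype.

4.567

Total ratio parts = 16. Expected numbers out of 743:
  triangular-seedpod: 743 × 15/16 = 696.5625
  ovoid-seedpod: 743 × 1/16 = 46.4375
Contribution of ovoid-seedpod: (61 − 46.4375)² / 46.4375 = 4.5667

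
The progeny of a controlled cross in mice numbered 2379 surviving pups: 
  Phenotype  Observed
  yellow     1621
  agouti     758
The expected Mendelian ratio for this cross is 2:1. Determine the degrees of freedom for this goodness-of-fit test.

1

A goodness-of-fit test with 2 phenotype classes has df = 2 − 1 = 1.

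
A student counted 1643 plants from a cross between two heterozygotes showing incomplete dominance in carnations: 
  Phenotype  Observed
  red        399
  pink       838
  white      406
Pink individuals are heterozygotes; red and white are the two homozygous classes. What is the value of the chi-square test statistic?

0.722

With incomplete dominance, a heterozygote × heterozygote cross gives a 1:2:1 phenotypic ratio.
Under the 1:2:1 hypothesis (Σ ratio = 4, N = 1643):
  red: 1643 × 1/4 = 410.75
  pink: 1643 × 2/4 = 821.5
  white: 1643 × 1/4 = 410.75
χ² = Σ (O − E)² / E
  red: (399 − 410.75)² / 410.75 = 0.3361
  pink: (838 − 821.5)² / 821.5 = 0.3314
  white: (406 − 410.75)² / 410.75 = 0.0549
χ² = 0.3361 + 0.3314 + 0.0549 = 0.7224 ≈ 0.722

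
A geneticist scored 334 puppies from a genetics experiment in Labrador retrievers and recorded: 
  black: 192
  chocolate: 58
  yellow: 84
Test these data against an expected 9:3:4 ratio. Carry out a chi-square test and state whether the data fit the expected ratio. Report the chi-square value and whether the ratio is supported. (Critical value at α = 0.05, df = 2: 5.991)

Expected counts for N = 334 under a 9:3:4 ratio (total parts = 16):
  black: 334 × 9/16 = 187.875
  chocolate: 334 × 3/16 = 62.625
  yellow: 334 × 4/16 = 83.5
χ² = Σ (O − E)² / E
  black: (192 − 187.875)² / 187.875 = 0.0906
  chocolate: (58 − 62.625)² / 62.625 = 0.3416
  yellow: (84 − 83.5)² / 83.5 = 0.0030
χ² = 0.0906 + 0.3416 + 0.0030 = 0.4352 ≈ 0.435
Degrees of freedom = 3 − 1 = 2; critical value at α = 0.05 is 5.991.
Since 0.435 < 5.991, we fail to reject the null hypothesis — the data are consistent with the 9:3:4 ratio.

0.435; consistent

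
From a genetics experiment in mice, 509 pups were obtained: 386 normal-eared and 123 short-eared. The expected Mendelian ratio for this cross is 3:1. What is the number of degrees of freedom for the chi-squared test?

A goodness-of-fit test with 2 phenotype classes has df = 2 − 1 = 1.

1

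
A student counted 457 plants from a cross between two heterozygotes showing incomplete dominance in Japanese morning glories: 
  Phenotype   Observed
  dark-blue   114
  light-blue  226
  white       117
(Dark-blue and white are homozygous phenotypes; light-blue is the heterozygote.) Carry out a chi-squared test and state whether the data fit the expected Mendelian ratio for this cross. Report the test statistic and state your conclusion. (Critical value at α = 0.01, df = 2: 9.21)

With incomplete dominance, a heterozygote × heterozygote cross gives a 1:2:1 phenotypic ratio.
Total ratio parts = 4. Expected numbers out of 457:
  dark-blue: 457 × 1/4 = 114.25
  light-blue: 457 × 2/4 = 228.5
  white: 457 × 1/4 = 114.25
χ² = Σ (O − E)² / E
  dark-blue: (114 − 114.25)² / 114.25 = 0.0005
  light-blue: (226 − 228.5)² / 228.5 = 0.0274
  white: (117 − 114.25)² / 114.25 = 0.0662
χ² = 0.0005 + 0.0274 + 0.0662 = 0.0941 ≈ 0.094
Degrees of freedom = 3 − 1 = 2; critical value at α = 0.01 is 9.21.
Since 0.094 < 9.21, we fail to reject the null hypothesis — the data are consistent with the 1:2:1 ratio.

0.094; consistent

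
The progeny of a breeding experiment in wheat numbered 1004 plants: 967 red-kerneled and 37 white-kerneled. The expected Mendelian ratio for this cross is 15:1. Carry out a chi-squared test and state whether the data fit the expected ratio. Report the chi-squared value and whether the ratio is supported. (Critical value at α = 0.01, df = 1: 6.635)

Under the 15:1 hypothesis (Σ ratio = 16, N = 1004):
  red-kerneled: 1004 × 15/16 = 941.25
  white-kerneled: 1004 × 1/16 = 62.75
χ² = Σ (O − E)² / E
  red-kerneled: (967 − 941.25)² / 941.25 = 0.7044
  white-kerneled: (37 − 62.75)² / 62.75 = 10.5667
χ² = 0.7044 + 10.5667 = 11.2711 ≈ 11.271
Degrees of freedom = 2 − 1 = 1; critical value at α = 0.01 is 6.635.
Since 11.271 > 6.635, we reject the null hypothesis — the data do not fit the 15:1 ratio.

11.271; not consistent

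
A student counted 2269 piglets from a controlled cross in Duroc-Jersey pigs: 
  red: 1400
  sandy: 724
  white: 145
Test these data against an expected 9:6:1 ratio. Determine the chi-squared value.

30.977

The 9:6:1 ratio has 16 parts, so with N = 2269 the expected counts are:
  red: 2269 × 9/16 = 1276.3125
  sandy: 2269 × 6/16 = 850.875
  white: 2269 × 1/16 = 141.8125
χ² = Σ (O − E)² / E
  red: (1400 − 1276.3125)² / 1276.3125 = 11.9866
  sandy: (724 − 850.875)² / 850.875 = 18.9185
  white: (145 − 141.8125)² / 141.8125 = 0.0716
χ² = 11.9866 + 18.9185 + 0.0716 = 30.9767 ≈ 30.977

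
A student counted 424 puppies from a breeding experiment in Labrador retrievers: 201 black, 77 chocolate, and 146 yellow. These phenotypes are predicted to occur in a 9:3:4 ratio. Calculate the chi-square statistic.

21.069

Total ratio parts = 16. Expected numbers out of 424:
  black: 424 × 9/16 = 238.5
  chocolate: 424 × 3/16 = 79.5
  yellow: 424 × 4/16 = 106
χ² = Σ (O − E)² / E
  black: (201 − 238.5)² / 238.5 = 5.8962
  chocolate: (77 − 79.5)² / 79.5 = 0.0786
  yellow: (146 − 106)² / 106 = 15.0943
χ² = 5.8962 + 0.0786 + 15.0943 = 21.0691 ≈ 21.069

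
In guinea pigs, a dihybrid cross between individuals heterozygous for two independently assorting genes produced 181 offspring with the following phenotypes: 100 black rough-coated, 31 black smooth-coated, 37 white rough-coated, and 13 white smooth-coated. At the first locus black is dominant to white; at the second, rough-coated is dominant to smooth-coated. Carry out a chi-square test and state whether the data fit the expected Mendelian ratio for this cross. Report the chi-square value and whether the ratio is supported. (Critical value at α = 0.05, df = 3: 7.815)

0.815; consistent

A dihybrid F₂ with independent assortment and complete dominance at both loci gives a 9:3:3:1 phenotypic ratio.
The 9:3:3:1 ratio has 16 parts, so with N = 181 the expected counts are:
  black rough-coated: 181 × 9/16 = 101.8125
  black smooth-coated: 181 × 3/16 = 33.9375
  white rough-coated: 181 × 3/16 = 33.9375
  white smooth-coated: 181 × 1/16 = 11.3125
χ² = Σ (O − E)² / E
  black rough-coated: (100 − 101.8125)² / 101.8125 = 0.0323
  black smooth-coated: (31 − 33.9375)² / 33.9375 = 0.2543
  white rough-coated: (37 − 33.9375)² / 33.9375 = 0.2764
  white smooth-coated: (13 − 11.3125)² / 11.3125 = 0.2517
χ² = 0.0323 + 0.2543 + 0.2764 + 0.2517 = 0.8147 ≈ 0.815
Degrees of freedom = 4 − 1 = 3; critical value at α = 0.05 is 7.815.
Since 0.815 < 7.815, we fail to reject the null hypothesis — the data are consistent with the 9:3:3:1 ratio.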